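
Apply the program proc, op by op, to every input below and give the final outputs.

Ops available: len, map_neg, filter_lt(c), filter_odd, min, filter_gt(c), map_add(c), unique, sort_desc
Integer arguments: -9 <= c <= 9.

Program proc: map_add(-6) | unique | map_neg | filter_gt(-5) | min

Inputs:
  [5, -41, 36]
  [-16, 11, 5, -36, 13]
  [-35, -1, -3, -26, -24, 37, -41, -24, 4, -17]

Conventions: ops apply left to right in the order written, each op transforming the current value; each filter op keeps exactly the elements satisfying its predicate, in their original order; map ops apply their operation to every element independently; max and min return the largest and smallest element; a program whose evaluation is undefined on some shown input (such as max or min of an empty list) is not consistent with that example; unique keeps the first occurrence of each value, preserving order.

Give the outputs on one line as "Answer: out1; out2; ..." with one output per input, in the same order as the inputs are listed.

1; 1; 2

Execution, op by op:
  [5, -41, 36] -> [-1, -47, 30] -> [-1, -47, 30] -> [1, 47, -30] -> [1, 47] -> 1
  [-16, 11, 5, -36, 13] -> [-22, 5, -1, -42, 7] -> [-22, 5, -1, -42, 7] -> [22, -5, 1, 42, -7] -> [22, 1, 42] -> 1
  [-35, -1, -3, -26, -24, 37, -41, -24, 4, -17] -> [-41, -7, -9, -32, -30, 31, -47, -30, -2, -23] -> [-41, -7, -9, -32, -30, 31, -47, -2, -23] -> [41, 7, 9, 32, 30, -31, 47, 2, 23] -> [41, 7, 9, 32, 30, 47, 2, 23] -> 2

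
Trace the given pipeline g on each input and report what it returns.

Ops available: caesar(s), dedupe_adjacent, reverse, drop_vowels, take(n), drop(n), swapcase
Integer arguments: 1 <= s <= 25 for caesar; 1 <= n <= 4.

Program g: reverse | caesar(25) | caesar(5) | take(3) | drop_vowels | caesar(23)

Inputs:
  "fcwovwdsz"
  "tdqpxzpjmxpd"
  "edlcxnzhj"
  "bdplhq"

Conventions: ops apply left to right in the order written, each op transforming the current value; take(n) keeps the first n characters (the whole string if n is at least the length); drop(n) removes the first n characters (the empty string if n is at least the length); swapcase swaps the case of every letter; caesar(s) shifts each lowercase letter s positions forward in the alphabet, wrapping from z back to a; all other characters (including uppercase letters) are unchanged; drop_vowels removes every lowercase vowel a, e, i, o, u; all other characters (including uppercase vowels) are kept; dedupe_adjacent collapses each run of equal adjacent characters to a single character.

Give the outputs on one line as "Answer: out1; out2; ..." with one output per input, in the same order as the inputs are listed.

"ate"; "eqy"; "kia"; "im"

Execution, op by op:
  "fcwovwdsz" -> "zsdwvowcf" -> "yrcvunvbe" -> "dwhazsagj" -> "dwh" -> "dwh" -> "ate"
  "tdqpxzpjmxpd" -> "dpxmjpzxpqdt" -> "cowlioywopcs" -> "htbqntdbtuhx" -> "htb" -> "htb" -> "eqy"
  "edlcxnzhj" -> "jhznxclde" -> "igymwbkcd" -> "nldrbgphi" -> "nld" -> "nld" -> "kia"
  "bdplhq" -> "qhlpdb" -> "pgkoca" -> "ulpthf" -> "ulp" -> "lp" -> "im"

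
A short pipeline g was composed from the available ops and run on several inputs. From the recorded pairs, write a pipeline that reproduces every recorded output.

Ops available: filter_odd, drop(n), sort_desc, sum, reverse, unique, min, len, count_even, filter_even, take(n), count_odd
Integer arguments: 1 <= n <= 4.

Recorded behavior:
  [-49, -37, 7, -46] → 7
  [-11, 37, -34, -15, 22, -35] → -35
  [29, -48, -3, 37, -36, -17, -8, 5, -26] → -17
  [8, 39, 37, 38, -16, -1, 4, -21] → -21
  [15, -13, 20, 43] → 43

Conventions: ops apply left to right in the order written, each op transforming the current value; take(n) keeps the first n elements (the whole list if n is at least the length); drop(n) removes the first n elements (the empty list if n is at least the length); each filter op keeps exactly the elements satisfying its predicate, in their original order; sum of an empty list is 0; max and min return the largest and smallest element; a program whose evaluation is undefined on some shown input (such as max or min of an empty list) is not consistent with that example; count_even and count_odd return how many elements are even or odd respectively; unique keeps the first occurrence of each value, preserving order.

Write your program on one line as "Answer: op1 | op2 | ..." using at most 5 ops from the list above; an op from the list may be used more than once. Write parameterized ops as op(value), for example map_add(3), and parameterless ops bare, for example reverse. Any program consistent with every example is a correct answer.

drop(2) | reverse | filter_odd | min

Check, running the answer program on each example:
  [-49, -37, 7, -46] -> [7, -46] -> [-46, 7] -> [7] -> 7
  [-11, 37, -34, -15, 22, -35] -> [-34, -15, 22, -35] -> [-35, 22, -15, -34] -> [-35, -15] -> -35
  [29, -48, -3, 37, -36, -17, -8, 5, -26] -> [-3, 37, -36, -17, -8, 5, -26] -> [-26, 5, -8, -17, -36, 37, -3] -> [5, -17, 37, -3] -> -17
  [8, 39, 37, 38, -16, -1, 4, -21] -> [37, 38, -16, -1, 4, -21] -> [-21, 4, -1, -16, 38, 37] -> [-21, -1, 37] -> -21
  [15, -13, 20, 43] -> [20, 43] -> [43, 20] -> [43] -> 43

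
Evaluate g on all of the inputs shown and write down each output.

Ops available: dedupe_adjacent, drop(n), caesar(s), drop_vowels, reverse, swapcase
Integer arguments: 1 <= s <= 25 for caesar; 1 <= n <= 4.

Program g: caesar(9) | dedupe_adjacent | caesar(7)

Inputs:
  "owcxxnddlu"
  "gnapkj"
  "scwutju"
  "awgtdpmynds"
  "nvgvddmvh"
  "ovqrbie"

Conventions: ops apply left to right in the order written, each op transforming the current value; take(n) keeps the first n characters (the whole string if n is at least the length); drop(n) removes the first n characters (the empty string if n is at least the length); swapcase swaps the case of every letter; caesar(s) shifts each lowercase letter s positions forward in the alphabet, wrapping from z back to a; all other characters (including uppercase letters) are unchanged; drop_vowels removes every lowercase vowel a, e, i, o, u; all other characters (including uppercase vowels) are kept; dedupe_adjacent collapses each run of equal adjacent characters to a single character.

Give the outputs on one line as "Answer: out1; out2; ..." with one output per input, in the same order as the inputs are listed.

"emsndtbk"; "wdqfaz"; "ismkjzk"; "qmwjtfcodti"; "dlwltclx"; "elghryu"

Execution, op by op:
  "owcxxnddlu" -> "xflggwmmud" -> "xflgwmud" -> "emsndtbk"
  "gnapkj" -> "pwjyts" -> "pwjyts" -> "wdqfaz"
  "scwutju" -> "blfdcsd" -> "blfdcsd" -> "ismkjzk"
  "awgtdpmynds" -> "jfpcmyvhwmb" -> "jfpcmyvhwmb" -> "qmwjtfcodti"
  "nvgvddmvh" -> "wepemmveq" -> "wepemveq" -> "dlwltclx"
  "ovqrbie" -> "xezakrn" -> "xezakrn" -> "elghryu"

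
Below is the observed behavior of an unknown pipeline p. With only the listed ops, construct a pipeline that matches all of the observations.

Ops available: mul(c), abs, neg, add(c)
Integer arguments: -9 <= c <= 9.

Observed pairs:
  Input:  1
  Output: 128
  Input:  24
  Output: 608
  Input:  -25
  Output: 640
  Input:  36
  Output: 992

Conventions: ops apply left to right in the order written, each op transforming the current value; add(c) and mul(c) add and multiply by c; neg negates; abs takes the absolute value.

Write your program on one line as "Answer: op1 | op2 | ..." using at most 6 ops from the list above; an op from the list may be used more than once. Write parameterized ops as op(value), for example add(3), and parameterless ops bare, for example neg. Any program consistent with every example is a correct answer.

abs | add(-5) | mul(-4) | mul(8) | abs

Check, running the answer program on each example:
  1 -> 1 -> -4 -> 16 -> 128 -> 128
  24 -> 24 -> 19 -> -76 -> -608 -> 608
  -25 -> 25 -> 20 -> -80 -> -640 -> 640
  36 -> 36 -> 31 -> -124 -> -992 -> 992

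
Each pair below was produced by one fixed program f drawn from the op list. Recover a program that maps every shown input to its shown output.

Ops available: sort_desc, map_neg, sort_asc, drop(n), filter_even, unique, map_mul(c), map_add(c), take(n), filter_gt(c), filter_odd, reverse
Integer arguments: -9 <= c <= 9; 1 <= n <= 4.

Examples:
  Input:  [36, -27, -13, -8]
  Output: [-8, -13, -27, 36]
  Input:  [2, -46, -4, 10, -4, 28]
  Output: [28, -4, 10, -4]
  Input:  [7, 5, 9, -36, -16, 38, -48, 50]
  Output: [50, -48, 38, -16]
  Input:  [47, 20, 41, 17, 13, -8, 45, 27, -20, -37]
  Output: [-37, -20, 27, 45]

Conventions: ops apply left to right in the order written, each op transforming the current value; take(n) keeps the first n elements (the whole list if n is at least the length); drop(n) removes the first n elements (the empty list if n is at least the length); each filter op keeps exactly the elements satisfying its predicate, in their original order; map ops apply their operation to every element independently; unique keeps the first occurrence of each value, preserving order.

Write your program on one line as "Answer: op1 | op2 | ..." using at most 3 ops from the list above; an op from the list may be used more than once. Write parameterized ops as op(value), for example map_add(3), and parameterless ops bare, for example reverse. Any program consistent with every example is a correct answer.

reverse | take(4)

Check, running the answer program on each example:
  [36, -27, -13, -8] -> [-8, -13, -27, 36] -> [-8, -13, -27, 36]
  [2, -46, -4, 10, -4, 28] -> [28, -4, 10, -4, -46, 2] -> [28, -4, 10, -4]
  [7, 5, 9, -36, -16, 38, -48, 50] -> [50, -48, 38, -16, -36, 9, 5, 7] -> [50, -48, 38, -16]
  [47, 20, 41, 17, 13, -8, 45, 27, -20, -37] -> [-37, -20, 27, 45, -8, 13, 17, 41, 20, 47] -> [-37, -20, 27, 45]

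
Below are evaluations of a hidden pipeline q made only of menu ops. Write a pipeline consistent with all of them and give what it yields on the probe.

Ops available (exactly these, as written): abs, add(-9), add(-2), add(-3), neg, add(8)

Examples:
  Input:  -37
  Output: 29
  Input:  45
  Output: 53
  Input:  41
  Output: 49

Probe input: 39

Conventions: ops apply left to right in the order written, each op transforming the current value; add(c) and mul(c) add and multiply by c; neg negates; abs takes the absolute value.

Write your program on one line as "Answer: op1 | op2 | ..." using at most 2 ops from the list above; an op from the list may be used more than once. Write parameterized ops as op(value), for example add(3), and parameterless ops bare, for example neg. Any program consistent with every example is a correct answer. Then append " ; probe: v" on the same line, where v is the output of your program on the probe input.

add(8) | abs ; probe: 47

Check, running the answer program on each example:
  -37 -> -29 -> 29
  45 -> 53 -> 53
  41 -> 49 -> 49
  probe: 39 -> 47 -> 47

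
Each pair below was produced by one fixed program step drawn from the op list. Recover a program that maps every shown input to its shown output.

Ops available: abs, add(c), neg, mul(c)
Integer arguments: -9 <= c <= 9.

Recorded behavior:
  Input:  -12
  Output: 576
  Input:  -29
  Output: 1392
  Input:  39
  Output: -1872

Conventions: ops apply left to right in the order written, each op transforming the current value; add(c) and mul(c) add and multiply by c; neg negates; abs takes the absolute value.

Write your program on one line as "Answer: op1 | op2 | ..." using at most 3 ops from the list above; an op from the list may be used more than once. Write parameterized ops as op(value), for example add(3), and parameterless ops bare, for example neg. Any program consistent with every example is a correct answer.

mul(-8) | mul(-6) | neg

Check, running the answer program on each example:
  -12 -> 96 -> -576 -> 576
  -29 -> 232 -> -1392 -> 1392
  39 -> -312 -> 1872 -> -1872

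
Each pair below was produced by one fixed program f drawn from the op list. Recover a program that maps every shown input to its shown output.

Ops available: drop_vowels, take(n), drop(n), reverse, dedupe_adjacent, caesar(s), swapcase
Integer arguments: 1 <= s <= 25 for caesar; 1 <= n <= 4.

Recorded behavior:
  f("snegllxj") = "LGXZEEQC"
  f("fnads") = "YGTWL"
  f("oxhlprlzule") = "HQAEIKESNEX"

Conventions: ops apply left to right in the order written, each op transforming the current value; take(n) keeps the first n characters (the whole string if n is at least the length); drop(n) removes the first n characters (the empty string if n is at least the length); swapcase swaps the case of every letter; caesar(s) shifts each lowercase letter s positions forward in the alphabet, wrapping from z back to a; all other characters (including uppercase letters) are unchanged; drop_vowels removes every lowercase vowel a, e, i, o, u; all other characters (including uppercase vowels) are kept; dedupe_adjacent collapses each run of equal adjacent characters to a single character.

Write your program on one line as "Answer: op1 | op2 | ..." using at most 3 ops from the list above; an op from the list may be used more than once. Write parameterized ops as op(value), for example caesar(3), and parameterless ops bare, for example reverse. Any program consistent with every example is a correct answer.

caesar(19) | swapcase

Check, running the answer program on each example:
  "snegllxj" -> "lgxzeeqc" -> "LGXZEEQC"
  "fnads" -> "ygtwl" -> "YGTWL"
  "oxhlprlzule" -> "hqaeikesnex" -> "HQAEIKESNEX"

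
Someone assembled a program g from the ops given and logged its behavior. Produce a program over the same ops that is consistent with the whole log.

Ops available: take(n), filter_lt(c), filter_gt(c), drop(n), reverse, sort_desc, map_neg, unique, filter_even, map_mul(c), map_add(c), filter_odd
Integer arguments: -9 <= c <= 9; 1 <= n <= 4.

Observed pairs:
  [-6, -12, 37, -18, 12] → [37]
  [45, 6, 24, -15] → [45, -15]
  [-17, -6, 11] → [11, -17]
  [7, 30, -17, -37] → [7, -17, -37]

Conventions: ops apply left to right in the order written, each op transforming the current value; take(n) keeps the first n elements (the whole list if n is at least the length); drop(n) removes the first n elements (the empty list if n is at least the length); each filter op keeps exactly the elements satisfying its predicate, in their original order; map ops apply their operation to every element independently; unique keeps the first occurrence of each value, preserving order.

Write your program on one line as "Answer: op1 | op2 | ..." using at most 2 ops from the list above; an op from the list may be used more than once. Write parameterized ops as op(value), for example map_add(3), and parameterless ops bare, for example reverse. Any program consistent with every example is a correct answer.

sort_desc | filter_odd

Check, running the answer program on each example:
  [-6, -12, 37, -18, 12] -> [37, 12, -6, -12, -18] -> [37]
  [45, 6, 24, -15] -> [45, 24, 6, -15] -> [45, -15]
  [-17, -6, 11] -> [11, -6, -17] -> [11, -17]
  [7, 30, -17, -37] -> [30, 7, -17, -37] -> [7, -17, -37]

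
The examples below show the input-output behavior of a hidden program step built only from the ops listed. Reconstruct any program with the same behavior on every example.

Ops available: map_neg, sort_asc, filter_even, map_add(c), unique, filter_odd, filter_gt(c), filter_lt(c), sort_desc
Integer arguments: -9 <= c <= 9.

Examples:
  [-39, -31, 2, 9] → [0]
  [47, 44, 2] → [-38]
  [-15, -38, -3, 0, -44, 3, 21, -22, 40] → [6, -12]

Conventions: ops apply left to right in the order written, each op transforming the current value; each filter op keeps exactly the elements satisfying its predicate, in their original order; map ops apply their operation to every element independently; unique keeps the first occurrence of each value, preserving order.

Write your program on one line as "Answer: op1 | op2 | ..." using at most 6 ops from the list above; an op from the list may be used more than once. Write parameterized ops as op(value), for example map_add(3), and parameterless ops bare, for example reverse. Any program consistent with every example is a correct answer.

sort_desc | filter_gt(0) | sort_asc | map_add(-9) | map_neg | filter_even

Check, running the answer program on each example:
  [-39, -31, 2, 9] -> [9, 2, -31, -39] -> [9, 2] -> [2, 9] -> [-7, 0] -> [7, 0] -> [0]
  [47, 44, 2] -> [47, 44, 2] -> [47, 44, 2] -> [2, 44, 47] -> [-7, 35, 38] -> [7, -35, -38] -> [-38]
  [-15, -38, -3, 0, -44, 3, 21, -22, 40] -> [40, 21, 3, 0, -3, -15, -22, -38, -44] -> [40, 21, 3] -> [3, 21, 40] -> [-6, 12, 31] -> [6, -12, -31] -> [6, -12]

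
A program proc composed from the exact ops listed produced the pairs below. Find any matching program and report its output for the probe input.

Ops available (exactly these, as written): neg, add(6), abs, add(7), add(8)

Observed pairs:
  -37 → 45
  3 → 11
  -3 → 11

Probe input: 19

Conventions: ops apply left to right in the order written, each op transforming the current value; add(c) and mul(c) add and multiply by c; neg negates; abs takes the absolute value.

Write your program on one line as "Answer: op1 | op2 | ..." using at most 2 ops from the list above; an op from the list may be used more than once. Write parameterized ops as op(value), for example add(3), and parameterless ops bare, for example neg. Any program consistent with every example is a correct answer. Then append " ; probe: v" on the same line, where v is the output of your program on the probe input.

abs | add(8) ; probe: 27

Check, running the answer program on each example:
  -37 -> 37 -> 45
  3 -> 3 -> 11
  -3 -> 3 -> 11
  probe: 19 -> 19 -> 27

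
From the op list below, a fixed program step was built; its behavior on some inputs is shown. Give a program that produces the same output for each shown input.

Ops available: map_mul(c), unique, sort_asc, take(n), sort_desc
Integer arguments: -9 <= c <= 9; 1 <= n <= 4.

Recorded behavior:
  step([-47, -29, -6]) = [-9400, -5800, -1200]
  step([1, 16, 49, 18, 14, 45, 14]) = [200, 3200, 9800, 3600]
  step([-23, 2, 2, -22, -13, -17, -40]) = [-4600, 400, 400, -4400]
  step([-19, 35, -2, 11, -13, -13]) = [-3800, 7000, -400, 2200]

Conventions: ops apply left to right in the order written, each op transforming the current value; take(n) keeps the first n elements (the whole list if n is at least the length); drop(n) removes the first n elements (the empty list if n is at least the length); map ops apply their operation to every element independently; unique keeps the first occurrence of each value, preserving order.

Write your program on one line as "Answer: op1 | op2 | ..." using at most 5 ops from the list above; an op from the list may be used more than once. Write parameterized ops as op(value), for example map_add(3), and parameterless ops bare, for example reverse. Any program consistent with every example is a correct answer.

map_mul(-5) | take(4) | map_mul(5) | map_mul(-8)

Check, running the answer program on each example:
  [-47, -29, -6] -> [235, 145, 30] -> [235, 145, 30] -> [1175, 725, 150] -> [-9400, -5800, -1200]
  [1, 16, 49, 18, 14, 45, 14] -> [-5, -80, -245, -90, -70, -225, -70] -> [-5, -80, -245, -90] -> [-25, -400, -1225, -450] -> [200, 3200, 9800, 3600]
  [-23, 2, 2, -22, -13, -17, -40] -> [115, -10, -10, 110, 65, 85, 200] -> [115, -10, -10, 110] -> [575, -50, -50, 550] -> [-4600, 400, 400, -4400]
  [-19, 35, -2, 11, -13, -13] -> [95, -175, 10, -55, 65, 65] -> [95, -175, 10, -55] -> [475, -875, 50, -275] -> [-3800, 7000, -400, 2200]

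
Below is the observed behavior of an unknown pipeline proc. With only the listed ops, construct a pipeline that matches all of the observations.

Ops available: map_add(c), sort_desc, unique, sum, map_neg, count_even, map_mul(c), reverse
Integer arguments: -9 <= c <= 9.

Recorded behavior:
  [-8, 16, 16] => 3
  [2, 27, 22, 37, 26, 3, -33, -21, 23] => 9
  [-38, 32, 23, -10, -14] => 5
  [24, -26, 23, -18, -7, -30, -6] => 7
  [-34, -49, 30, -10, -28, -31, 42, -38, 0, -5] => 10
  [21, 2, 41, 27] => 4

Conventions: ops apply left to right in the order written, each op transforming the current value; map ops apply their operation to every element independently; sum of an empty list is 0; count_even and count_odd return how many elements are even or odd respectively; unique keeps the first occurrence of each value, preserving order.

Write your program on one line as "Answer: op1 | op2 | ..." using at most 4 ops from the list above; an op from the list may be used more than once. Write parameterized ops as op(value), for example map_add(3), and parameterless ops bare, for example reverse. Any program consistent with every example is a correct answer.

sort_desc | map_mul(-2) | count_even

Check, running the answer program on each example:
  [-8, 16, 16] -> [16, 16, -8] -> [-32, -32, 16] -> 3
  [2, 27, 22, 37, 26, 3, -33, -21, 23] -> [37, 27, 26, 23, 22, 3, 2, -21, -33] -> [-74, -54, -52, -46, -44, -6, -4, 42, 66] -> 9
  [-38, 32, 23, -10, -14] -> [32, 23, -10, -14, -38] -> [-64, -46, 20, 28, 76] -> 5
  [24, -26, 23, -18, -7, -30, -6] -> [24, 23, -6, -7, -18, -26, -30] -> [-48, -46, 12, 14, 36, 52, 60] -> 7
  [-34, -49, 30, -10, -28, -31, 42, -38, 0, -5] -> [42, 30, 0, -5, -10, -28, -31, -34, -38, -49] -> [-84, -60, 0, 10, 20, 56, 62, 68, 76, 98] -> 10
  [21, 2, 41, 27] -> [41, 27, 21, 2] -> [-82, -54, -42, -4] -> 4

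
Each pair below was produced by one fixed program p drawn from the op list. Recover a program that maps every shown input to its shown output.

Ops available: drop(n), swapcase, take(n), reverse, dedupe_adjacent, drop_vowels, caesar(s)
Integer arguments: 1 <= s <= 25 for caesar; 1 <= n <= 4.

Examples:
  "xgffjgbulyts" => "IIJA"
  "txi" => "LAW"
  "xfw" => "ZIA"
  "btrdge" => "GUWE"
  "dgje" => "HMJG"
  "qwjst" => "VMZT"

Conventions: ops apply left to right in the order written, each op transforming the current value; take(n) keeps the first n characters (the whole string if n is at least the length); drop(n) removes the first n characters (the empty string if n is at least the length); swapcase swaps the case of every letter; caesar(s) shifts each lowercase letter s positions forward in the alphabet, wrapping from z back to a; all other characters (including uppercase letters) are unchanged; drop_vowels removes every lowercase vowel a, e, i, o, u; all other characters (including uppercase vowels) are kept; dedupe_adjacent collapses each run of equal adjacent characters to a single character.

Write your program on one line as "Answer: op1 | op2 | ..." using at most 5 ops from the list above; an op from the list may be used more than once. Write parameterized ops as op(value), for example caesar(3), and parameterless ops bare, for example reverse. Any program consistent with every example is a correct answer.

caesar(3) | swapcase | take(4) | reverse

Check, running the answer program on each example:
  "xgffjgbulyts" -> "ajiimjexobwv" -> "AJIIMJEXOBWV" -> "AJII" -> "IIJA"
  "txi" -> "wal" -> "WAL" -> "WAL" -> "LAW"
  "xfw" -> "aiz" -> "AIZ" -> "AIZ" -> "ZIA"
  "btrdge" -> "ewugjh" -> "EWUGJH" -> "EWUG" -> "GUWE"
  "dgje" -> "gjmh" -> "GJMH" -> "GJMH" -> "HMJG"
  "qwjst" -> "tzmvw" -> "TZMVW" -> "TZMV" -> "VMZT"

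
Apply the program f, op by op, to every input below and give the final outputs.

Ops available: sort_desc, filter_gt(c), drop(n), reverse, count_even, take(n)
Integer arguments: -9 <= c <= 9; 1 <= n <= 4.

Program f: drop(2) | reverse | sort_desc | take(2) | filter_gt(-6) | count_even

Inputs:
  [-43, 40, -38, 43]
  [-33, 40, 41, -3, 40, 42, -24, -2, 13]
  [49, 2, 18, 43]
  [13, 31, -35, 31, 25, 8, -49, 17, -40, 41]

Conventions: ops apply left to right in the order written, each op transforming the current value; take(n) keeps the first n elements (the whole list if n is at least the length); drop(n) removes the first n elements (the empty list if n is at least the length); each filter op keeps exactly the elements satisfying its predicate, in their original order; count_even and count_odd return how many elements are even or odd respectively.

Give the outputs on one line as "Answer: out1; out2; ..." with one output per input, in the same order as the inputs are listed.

Execution, op by op:
  [-43, 40, -38, 43] -> [-38, 43] -> [43, -38] -> [43, -38] -> [43, -38] -> [43] -> 0
  [-33, 40, 41, -3, 40, 42, -24, -2, 13] -> [41, -3, 40, 42, -24, -2, 13] -> [13, -2, -24, 42, 40, -3, 41] -> [42, 41, 40, 13, -2, -3, -24] -> [42, 41] -> [42, 41] -> 1
  [49, 2, 18, 43] -> [18, 43] -> [43, 18] -> [43, 18] -> [43, 18] -> [43, 18] -> 1
  [13, 31, -35, 31, 25, 8, -49, 17, -40, 41] -> [-35, 31, 25, 8, -49, 17, -40, 41] -> [41, -40, 17, -49, 8, 25, 31, -35] -> [41, 31, 25, 17, 8, -35, -40, -49] -> [41, 31] -> [41, 31] -> 0

0; 1; 1; 0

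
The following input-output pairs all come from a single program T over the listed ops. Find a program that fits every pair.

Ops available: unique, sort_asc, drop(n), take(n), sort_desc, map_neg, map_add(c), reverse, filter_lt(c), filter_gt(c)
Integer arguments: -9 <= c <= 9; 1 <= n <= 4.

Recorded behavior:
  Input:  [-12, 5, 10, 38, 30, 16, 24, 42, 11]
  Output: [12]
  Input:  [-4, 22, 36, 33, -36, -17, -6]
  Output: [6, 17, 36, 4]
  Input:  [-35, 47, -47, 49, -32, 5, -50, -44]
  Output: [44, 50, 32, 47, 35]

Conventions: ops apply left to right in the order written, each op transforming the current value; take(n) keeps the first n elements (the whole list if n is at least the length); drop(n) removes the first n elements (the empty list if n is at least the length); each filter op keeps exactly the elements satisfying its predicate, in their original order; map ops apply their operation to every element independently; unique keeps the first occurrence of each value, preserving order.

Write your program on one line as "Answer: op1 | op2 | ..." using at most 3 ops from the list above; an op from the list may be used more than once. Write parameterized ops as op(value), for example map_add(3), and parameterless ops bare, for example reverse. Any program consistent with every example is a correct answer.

filter_lt(3) | map_neg | reverse

Check, running the answer program on each example:
  [-12, 5, 10, 38, 30, 16, 24, 42, 11] -> [-12] -> [12] -> [12]
  [-4, 22, 36, 33, -36, -17, -6] -> [-4, -36, -17, -6] -> [4, 36, 17, 6] -> [6, 17, 36, 4]
  [-35, 47, -47, 49, -32, 5, -50, -44] -> [-35, -47, -32, -50, -44] -> [35, 47, 32, 50, 44] -> [44, 50, 32, 47, 35]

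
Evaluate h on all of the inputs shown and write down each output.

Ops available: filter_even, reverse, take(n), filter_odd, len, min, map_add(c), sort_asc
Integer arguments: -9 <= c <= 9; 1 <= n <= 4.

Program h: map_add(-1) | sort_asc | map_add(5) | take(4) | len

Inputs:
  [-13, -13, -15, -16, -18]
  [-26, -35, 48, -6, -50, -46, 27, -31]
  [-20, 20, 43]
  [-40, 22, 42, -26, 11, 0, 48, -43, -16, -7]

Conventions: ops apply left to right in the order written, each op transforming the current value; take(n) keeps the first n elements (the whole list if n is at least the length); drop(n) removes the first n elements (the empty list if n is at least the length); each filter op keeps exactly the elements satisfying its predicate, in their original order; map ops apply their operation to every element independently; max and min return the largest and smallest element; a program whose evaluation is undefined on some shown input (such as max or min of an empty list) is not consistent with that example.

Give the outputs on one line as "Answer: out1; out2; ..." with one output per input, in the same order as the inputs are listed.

Execution, op by op:
  [-13, -13, -15, -16, -18] -> [-14, -14, -16, -17, -19] -> [-19, -17, -16, -14, -14] -> [-14, -12, -11, -9, -9] -> [-14, -12, -11, -9] -> 4
  [-26, -35, 48, -6, -50, -46, 27, -31] -> [-27, -36, 47, -7, -51, -47, 26, -32] -> [-51, -47, -36, -32, -27, -7, 26, 47] -> [-46, -42, -31, -27, -22, -2, 31, 52] -> [-46, -42, -31, -27] -> 4
  [-20, 20, 43] -> [-21, 19, 42] -> [-21, 19, 42] -> [-16, 24, 47] -> [-16, 24, 47] -> 3
  [-40, 22, 42, -26, 11, 0, 48, -43, -16, -7] -> [-41, 21, 41, -27, 10, -1, 47, -44, -17, -8] -> [-44, -41, -27, -17, -8, -1, 10, 21, 41, 47] -> [-39, -36, -22, -12, -3, 4, 15, 26, 46, 52] -> [-39, -36, -22, -12] -> 4

4; 4; 3; 4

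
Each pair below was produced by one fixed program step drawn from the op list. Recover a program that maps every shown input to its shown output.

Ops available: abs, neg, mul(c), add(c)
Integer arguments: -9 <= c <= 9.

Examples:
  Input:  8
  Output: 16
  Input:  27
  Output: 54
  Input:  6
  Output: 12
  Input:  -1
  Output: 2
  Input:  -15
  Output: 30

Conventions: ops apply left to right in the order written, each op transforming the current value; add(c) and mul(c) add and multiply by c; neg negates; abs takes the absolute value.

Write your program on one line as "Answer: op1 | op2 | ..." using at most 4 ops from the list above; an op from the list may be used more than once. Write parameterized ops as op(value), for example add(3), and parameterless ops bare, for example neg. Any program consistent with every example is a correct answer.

neg | mul(2) | abs

Check, running the answer program on each example:
  8 -> -8 -> -16 -> 16
  27 -> -27 -> -54 -> 54
  6 -> -6 -> -12 -> 12
  -1 -> 1 -> 2 -> 2
  -15 -> 15 -> 30 -> 30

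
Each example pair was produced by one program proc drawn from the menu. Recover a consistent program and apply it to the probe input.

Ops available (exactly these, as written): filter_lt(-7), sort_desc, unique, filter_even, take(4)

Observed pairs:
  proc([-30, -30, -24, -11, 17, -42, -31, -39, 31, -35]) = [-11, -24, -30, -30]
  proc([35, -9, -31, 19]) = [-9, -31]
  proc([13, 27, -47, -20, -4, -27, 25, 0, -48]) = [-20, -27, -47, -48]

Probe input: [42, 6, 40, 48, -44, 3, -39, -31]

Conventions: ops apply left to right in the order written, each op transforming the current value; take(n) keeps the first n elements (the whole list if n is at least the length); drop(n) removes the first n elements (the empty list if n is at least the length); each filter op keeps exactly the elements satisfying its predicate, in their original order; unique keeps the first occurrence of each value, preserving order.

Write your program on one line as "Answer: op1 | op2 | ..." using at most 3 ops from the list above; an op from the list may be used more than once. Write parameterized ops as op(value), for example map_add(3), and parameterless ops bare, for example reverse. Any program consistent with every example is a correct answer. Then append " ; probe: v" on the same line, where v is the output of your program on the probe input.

filter_lt(-7) | take(4) | sort_desc ; probe: [-31, -39, -44]

Check, running the answer program on each example:
  [-30, -30, -24, -11, 17, -42, -31, -39, 31, -35] -> [-30, -30, -24, -11, -42, -31, -39, -35] -> [-30, -30, -24, -11] -> [-11, -24, -30, -30]
  [35, -9, -31, 19] -> [-9, -31] -> [-9, -31] -> [-9, -31]
  [13, 27, -47, -20, -4, -27, 25, 0, -48] -> [-47, -20, -27, -48] -> [-47, -20, -27, -48] -> [-20, -27, -47, -48]
  probe: [42, 6, 40, 48, -44, 3, -39, -31] -> [-44, -39, -31] -> [-44, -39, -31] -> [-31, -39, -44]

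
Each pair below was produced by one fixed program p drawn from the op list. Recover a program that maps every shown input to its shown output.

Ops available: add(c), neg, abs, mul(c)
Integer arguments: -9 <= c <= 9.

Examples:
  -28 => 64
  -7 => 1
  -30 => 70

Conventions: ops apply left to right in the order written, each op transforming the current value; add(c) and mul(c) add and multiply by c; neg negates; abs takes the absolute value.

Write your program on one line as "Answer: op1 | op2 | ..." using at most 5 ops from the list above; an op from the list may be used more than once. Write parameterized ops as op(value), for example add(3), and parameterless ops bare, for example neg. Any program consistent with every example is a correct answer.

mul(-1) | add(-7) | mul(3) | add(1)

Check, running the answer program on each example:
  -28 -> 28 -> 21 -> 63 -> 64
  -7 -> 7 -> 0 -> 0 -> 1
  -30 -> 30 -> 23 -> 69 -> 70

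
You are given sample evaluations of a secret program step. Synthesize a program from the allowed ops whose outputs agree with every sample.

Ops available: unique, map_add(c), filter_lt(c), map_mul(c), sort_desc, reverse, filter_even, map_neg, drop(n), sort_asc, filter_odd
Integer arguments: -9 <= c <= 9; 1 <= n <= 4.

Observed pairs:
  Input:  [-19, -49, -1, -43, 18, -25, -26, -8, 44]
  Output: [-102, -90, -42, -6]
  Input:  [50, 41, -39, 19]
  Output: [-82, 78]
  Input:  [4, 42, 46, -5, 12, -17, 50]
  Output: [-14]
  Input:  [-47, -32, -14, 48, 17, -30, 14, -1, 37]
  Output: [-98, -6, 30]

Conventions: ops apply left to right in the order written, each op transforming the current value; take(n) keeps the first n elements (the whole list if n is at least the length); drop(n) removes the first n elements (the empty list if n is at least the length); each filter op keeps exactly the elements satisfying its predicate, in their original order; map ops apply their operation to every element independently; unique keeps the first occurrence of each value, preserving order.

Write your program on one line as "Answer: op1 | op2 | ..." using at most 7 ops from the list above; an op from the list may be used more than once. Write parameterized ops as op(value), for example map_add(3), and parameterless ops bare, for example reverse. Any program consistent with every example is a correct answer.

filter_odd | map_add(-2) | map_mul(2) | reverse | drop(1) | sort_asc

Check, running the answer program on each example:
  [-19, -49, -1, -43, 18, -25, -26, -8, 44] -> [-19, -49, -1, -43, -25] -> [-21, -51, -3, -45, -27] -> [-42, -102, -6, -90, -54] -> [-54, -90, -6, -102, -42] -> [-90, -6, -102, -42] -> [-102, -90, -42, -6]
  [50, 41, -39, 19] -> [41, -39, 19] -> [39, -41, 17] -> [78, -82, 34] -> [34, -82, 78] -> [-82, 78] -> [-82, 78]
  [4, 42, 46, -5, 12, -17, 50] -> [-5, -17] -> [-7, -19] -> [-14, -38] -> [-38, -14] -> [-14] -> [-14]
  [-47, -32, -14, 48, 17, -30, 14, -1, 37] -> [-47, 17, -1, 37] -> [-49, 15, -3, 35] -> [-98, 30, -6, 70] -> [70, -6, 30, -98] -> [-6, 30, -98] -> [-98, -6, 30]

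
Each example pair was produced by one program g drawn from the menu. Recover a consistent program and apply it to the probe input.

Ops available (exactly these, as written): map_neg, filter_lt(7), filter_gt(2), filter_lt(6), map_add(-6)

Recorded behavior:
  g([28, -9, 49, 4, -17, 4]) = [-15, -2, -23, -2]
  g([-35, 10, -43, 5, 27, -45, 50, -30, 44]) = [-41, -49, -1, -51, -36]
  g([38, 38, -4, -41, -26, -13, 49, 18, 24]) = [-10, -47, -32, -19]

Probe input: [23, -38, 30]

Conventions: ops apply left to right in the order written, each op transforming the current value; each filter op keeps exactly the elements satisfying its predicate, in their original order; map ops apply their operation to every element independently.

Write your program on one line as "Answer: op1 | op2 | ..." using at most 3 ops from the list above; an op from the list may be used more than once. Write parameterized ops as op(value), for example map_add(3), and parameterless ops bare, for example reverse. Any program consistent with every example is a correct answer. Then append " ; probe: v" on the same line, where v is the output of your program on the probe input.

filter_lt(7) | map_add(-6) ; probe: [-44]

Check, running the answer program on each example:
  [28, -9, 49, 4, -17, 4] -> [-9, 4, -17, 4] -> [-15, -2, -23, -2]
  [-35, 10, -43, 5, 27, -45, 50, -30, 44] -> [-35, -43, 5, -45, -30] -> [-41, -49, -1, -51, -36]
  [38, 38, -4, -41, -26, -13, 49, 18, 24] -> [-4, -41, -26, -13] -> [-10, -47, -32, -19]
  probe: [23, -38, 30] -> [-38] -> [-44]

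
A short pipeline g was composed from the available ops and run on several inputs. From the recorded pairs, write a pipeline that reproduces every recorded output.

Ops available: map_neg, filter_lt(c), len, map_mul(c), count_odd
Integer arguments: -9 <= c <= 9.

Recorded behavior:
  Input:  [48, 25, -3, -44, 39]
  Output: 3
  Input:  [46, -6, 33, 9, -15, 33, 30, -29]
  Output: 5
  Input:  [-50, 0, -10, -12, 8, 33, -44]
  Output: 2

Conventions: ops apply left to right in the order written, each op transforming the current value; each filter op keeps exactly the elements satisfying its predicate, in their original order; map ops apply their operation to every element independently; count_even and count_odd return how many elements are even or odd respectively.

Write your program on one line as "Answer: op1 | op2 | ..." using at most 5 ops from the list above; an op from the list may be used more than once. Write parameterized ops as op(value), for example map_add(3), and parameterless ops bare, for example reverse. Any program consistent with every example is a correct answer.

map_neg | map_mul(5) | filter_lt(-3) | len

Check, running the answer program on each example:
  [48, 25, -3, -44, 39] -> [-48, -25, 3, 44, -39] -> [-240, -125, 15, 220, -195] -> [-240, -125, -195] -> 3
  [46, -6, 33, 9, -15, 33, 30, -29] -> [-46, 6, -33, -9, 15, -33, -30, 29] -> [-230, 30, -165, -45, 75, -165, -150, 145] -> [-230, -165, -45, -165, -150] -> 5
  [-50, 0, -10, -12, 8, 33, -44] -> [50, 0, 10, 12, -8, -33, 44] -> [250, 0, 50, 60, -40, -165, 220] -> [-40, -165] -> 2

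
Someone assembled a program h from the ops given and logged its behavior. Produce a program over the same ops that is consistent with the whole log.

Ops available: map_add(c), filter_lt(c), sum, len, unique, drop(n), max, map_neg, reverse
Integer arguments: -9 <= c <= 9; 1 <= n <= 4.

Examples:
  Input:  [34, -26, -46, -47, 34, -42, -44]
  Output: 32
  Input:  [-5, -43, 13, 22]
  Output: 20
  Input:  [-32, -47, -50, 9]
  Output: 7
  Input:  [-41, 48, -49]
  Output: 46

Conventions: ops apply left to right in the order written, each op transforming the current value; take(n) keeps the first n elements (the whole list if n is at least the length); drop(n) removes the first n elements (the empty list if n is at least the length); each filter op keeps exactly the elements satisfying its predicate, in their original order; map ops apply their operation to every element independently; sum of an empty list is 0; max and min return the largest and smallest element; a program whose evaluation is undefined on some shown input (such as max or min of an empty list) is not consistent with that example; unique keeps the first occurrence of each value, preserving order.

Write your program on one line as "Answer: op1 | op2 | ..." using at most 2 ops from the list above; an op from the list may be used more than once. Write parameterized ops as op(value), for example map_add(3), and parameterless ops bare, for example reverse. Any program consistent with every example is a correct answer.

map_add(-2) | max

Check, running the answer program on each example:
  [34, -26, -46, -47, 34, -42, -44] -> [32, -28, -48, -49, 32, -44, -46] -> 32
  [-5, -43, 13, 22] -> [-7, -45, 11, 20] -> 20
  [-32, -47, -50, 9] -> [-34, -49, -52, 7] -> 7
  [-41, 48, -49] -> [-43, 46, -51] -> 46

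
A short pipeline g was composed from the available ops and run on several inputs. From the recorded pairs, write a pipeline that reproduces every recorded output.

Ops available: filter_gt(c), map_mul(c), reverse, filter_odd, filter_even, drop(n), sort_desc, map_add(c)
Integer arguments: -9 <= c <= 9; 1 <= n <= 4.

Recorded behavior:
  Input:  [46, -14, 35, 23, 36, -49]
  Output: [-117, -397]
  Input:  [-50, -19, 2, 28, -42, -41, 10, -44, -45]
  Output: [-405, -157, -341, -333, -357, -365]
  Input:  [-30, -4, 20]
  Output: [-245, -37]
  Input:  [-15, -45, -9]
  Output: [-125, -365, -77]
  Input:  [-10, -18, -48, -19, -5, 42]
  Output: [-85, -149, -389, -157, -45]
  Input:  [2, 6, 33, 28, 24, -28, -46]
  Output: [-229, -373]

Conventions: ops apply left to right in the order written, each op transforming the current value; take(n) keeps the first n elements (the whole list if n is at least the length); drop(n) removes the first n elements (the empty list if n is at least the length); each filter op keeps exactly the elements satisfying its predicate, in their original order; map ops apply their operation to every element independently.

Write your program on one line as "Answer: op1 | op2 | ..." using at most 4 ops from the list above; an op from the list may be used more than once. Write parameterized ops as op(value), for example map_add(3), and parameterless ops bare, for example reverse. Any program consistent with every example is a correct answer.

map_mul(-8) | filter_gt(-6) | map_mul(-1) | map_add(-5)

Check, running the answer program on each example:
  [46, -14, 35, 23, 36, -49] -> [-368, 112, -280, -184, -288, 392] -> [112, 392] -> [-112, -392] -> [-117, -397]
  [-50, -19, 2, 28, -42, -41, 10, -44, -45] -> [400, 152, -16, -224, 336, 328, -80, 352, 360] -> [400, 152, 336, 328, 352, 360] -> [-400, -152, -336, -328, -352, -360] -> [-405, -157, -341, -333, -357, -365]
  [-30, -4, 20] -> [240, 32, -160] -> [240, 32] -> [-240, -32] -> [-245, -37]
  [-15, -45, -9] -> [120, 360, 72] -> [120, 360, 72] -> [-120, -360, -72] -> [-125, -365, -77]
  [-10, -18, -48, -19, -5, 42] -> [80, 144, 384, 152, 40, -336] -> [80, 144, 384, 152, 40] -> [-80, -144, -384, -152, -40] -> [-85, -149, -389, -157, -45]
  [2, 6, 33, 28, 24, -28, -46] -> [-16, -48, -264, -224, -192, 224, 368] -> [224, 368] -> [-224, -368] -> [-229, -373]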